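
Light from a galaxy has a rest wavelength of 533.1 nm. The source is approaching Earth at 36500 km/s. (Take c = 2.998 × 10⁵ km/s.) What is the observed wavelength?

471.7 nm

β = v/c = 36500/299800 = 0.1217.
Relativistic Doppler for wavelength: λ' = λ₀ · √((1 − β)/(1 + β)).
λ' = 533.1 × √(0.8783/1.1217) = 533.1 × 0.88483 ≈ 471.7 nm.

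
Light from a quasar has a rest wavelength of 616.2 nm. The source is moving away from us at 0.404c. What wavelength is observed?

945.8 nm

Relativistic Doppler for wavelength: λ' = λ₀ · √((1 + β)/(1 − β)).
λ' = 616.2 × √(1.4040/0.5960) = 616.2 × 1.53483 ≈ 945.8 nm.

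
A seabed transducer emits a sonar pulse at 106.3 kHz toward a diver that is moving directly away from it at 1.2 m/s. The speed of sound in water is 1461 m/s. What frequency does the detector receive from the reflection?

At the diver (a moving observer), f₁ = f₀ · (v − u)/v = 106.3 × 1459.8/1461 ≈ 106.2 kHz.
The reflection then acts as a moving source: f₂ = f₁ · v/(v + u) ≈ 106.1 kHz.

106.1 kHz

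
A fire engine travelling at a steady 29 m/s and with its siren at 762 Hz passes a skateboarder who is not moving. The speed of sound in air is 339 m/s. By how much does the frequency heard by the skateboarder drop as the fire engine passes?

131 Hz

Approaching: f₁ = f · v/(v − v_s) = 762 × 339/310 ≈ 833 Hz.
Receding: f₂ = f · v/(v + v_s) = 762 × 339/368 ≈ 702 Hz.
Drop: f₁ − f₂ = 2f·v·v_s/(v² − v_s²) = 2 × 762 × 339 × 29/(339² − 29²) ≈ 131 Hz.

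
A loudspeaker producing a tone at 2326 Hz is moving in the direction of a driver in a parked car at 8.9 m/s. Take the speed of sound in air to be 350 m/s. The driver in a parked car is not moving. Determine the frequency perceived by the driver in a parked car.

2387 Hz

Only the source moves, toward the listener, so f' = f · v/(v − v_s).
f' = 2326 × 350/(350 − 8.9) = 2326 × 350/341.1 ≈ 2387 Hz.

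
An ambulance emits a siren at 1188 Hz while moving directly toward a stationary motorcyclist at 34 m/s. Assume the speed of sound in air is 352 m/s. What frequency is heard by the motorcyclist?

Moving source, stationary observer: f' = f · v/(v − v_s) since the source is approaching.
f' = 1188 × 352/(352 − 34) = 1188 × 352/318 ≈ 1315 Hz.

1315 Hz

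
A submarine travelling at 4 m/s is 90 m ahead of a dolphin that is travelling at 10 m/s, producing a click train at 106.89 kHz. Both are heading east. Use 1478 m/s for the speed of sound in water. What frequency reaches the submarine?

The submarine is ahead, so the dolphin is moving toward it while the submarine is moving away from the dolphin.
General Doppler shift: f' = f · (v − v_o)/(v − v_s).
f' = 106.89 × (1478 − 4)/(1478 − 10) = 106.89 × 1474/1468 ≈ 107.3 kHz.

107.3 kHz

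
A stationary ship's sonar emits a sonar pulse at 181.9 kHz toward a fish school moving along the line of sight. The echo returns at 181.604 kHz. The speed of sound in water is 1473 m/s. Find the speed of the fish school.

1.20 m/s

Double Doppler shift off a moving reflector: f₂ = f₀ · (v + u)/(v − u) (u > 0 toward emitter).
Rearranging, u = v · (f₂ − f₀)/(f₂ + f₀) = 1473 × -0.296/363.504 ≈ -1.20 m/s.
So the fish school is moving at 1.20 m/s away from the emitter.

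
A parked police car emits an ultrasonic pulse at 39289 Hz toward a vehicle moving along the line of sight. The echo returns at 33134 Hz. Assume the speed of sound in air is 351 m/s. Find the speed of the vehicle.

30 m/s

Double Doppler shift off a moving reflector: f₂ = f₀ · (v + u)/(v − u) (u > 0 toward emitter).
Rearranging, u = v · (f₂ − f₀)/(f₂ + f₀) = 351 × -6155/72423 ≈ -30 m/s.
So the vehicle is moving at 30 m/s away from the emitter.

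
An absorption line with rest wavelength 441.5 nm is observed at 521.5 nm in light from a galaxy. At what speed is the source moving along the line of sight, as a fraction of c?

λ'/λ₀ = 1.1812 > 1 (redshift), so the source is receding.
λ'/λ₀ = √((1 + β)/(1 − β)) for a receding source ⇒ β = (r² − 1)/(r² + 1) with r = λ'/λ₀.
β = (1.3952 − 1)/(1.3952 + 1) ≈ 0.165.

0.165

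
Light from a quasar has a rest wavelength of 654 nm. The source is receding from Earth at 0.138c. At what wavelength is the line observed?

751.4 nm

Relativistic Doppler for wavelength: λ' = λ₀ · √((1 + β)/(1 − β)).
λ' = 654 × √(1.1380/0.8620) = 654 × 1.14899 ≈ 751.4 nm.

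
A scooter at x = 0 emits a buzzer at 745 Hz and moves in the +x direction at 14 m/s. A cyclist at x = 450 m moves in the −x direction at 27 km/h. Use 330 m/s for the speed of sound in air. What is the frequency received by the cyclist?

27 km/h = 7.5 m/s.
The observer lies on the +x side, so the source is heading toward the observer and the observer is heading toward the source.
With source approaching and observer approaching, f' = f · (v + v_o)/(v − v_s).
f' = 745 × (330 + 7.5)/(330 − 14) = 745 × 337.5/316 ≈ 796 Hz.

796 Hz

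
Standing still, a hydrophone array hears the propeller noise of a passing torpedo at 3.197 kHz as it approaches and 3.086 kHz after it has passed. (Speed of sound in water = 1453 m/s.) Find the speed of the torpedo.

f₁/f₂ = (v + v_s)/(v − v_s), so v_s = v · (f₁ − f₂)/(f₁ + f₂).
v_s = 1453 × (3.197 − 3.086)/(3.197 + 3.086) = 1453 × 0.111/6.283 ≈ 26 m/s.

26 m/s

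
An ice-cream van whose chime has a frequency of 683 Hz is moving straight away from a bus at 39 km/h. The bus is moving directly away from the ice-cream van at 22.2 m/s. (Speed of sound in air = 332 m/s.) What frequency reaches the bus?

617 Hz

39 km/h = 10.83 m/s.
With source receding and observer receding, f' = f · (v − v_o)/(v + v_s).
f' = 683 × (332 − 22.2)/(332 + 10.83) = 683 × 309.8/342.83 ≈ 617 Hz.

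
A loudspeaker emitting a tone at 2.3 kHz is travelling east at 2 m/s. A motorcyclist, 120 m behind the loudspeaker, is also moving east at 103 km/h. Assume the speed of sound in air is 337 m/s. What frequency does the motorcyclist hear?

103 km/h = 28.61 m/s.
The motorcyclist is behind, so the loudspeaker is moving away from it while the motorcyclist is moving toward the loudspeaker.
With source receding and observer approaching, f' = f · (v + v_o)/(v + v_s).
f' = 2.3 × (337 + 28.61)/(337 + 2) = 2.3 × 365.61/339 ≈ 2.48 kHz.

2.48 kHz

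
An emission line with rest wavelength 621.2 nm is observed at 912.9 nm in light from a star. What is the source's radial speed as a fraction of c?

λ'/λ₀ = 1.4696 > 1 (redshift), so the source is receding.
λ'/λ₀ = √((1 + β)/(1 − β)) for a receding source ⇒ β = (r² − 1)/(r² + 1) with r = λ'/λ₀.
β = (2.1597 − 1)/(2.1597 + 1) ≈ 0.367.

0.367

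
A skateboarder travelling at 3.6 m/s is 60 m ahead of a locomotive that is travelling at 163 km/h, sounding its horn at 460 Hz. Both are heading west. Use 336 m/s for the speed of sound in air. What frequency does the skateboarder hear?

163 km/h = 45.28 m/s.
The skateboarder is ahead, so the locomotive is moving toward it while the skateboarder is moving away from the locomotive.
General Doppler shift: f' = f · (v − v_o)/(v − v_s).
f' = 460 × (336 − 3.6)/(336 − 45.28) = 460 × 332.4/290.72 ≈ 526 Hz.

526 Hz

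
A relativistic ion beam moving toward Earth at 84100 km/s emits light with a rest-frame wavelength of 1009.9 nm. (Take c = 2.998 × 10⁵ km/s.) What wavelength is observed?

β = v/c = 84100/299800 = 0.2805.
Relativistic Doppler for wavelength: λ' = λ₀ · √((1 − β)/(1 + β)).
λ' = 1009.9 × √(0.7195/1.2805) = 1009.9 × 0.74958 ≈ 757.0 nm.

757.0 nm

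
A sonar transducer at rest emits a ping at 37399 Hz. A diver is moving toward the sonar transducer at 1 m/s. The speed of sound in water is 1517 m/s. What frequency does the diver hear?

Moving observer, stationary source: f' = f · (v + v_o)/v.
f' = 37399 × (1517 + 1)/1517 = 37399 × 1518/1517 ≈ 37424 Hz.

37424 Hz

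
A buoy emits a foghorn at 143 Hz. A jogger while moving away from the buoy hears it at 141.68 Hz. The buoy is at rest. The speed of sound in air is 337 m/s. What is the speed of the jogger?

3.1 m/s

f' = f · (v − v_o)/v ⇒ v_o = v · |f'/f − 1|.
v_o = 337 × |141.68/143 − 1| = 337 × 0.009231 ≈ 3.1 m/s.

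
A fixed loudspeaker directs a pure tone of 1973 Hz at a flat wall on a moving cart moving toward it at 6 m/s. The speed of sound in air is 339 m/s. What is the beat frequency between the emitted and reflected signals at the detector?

71 Hz

The flat wall on a moving cart first receives the wave as a moving observer: f₁ = f₀ · (v + u)/v = 1973 × (339 + 6)/339 ≈ 2007.9 Hz.
On reflection it acts as a source moving toward the stationary detector: f₂ = f₁ · v/(v − u) = 2007.9 × 339/333 ≈ 2044.1 Hz.
Equivalently f₂ = f₀ · (v + u)/(v − u).
Beat frequency: |f₂ − f₀| = 2u·f₀/(v − u) = 2 × 6 × 1973/333 ≈ 71 Hz.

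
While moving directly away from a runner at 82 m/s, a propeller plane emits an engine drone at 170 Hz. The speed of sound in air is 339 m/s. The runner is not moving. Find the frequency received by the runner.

Only the source moves, away from the listener, so f' = f · v/(v + v_s).
f' = 170 × 339/(339 + 82) = 170 × 339/421 ≈ 137 Hz.

137 Hz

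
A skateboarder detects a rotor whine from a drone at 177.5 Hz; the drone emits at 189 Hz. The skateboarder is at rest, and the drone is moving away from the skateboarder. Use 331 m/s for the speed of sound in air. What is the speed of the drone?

f' = f · v/(v + v_s) ⇒ v_s = v · |1 − f/f'|.
v_s = 331 × |1 − 189/177.5| = 331 × 0.06479 ≈ 21.4 m/s.

21.4 m/s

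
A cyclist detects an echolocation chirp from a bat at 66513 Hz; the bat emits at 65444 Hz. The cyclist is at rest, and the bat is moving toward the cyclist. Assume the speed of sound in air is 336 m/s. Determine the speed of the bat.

f' = f · v/(v − v_s) ⇒ v_s = v · |1 − f/f'|.
v_s = 336 × |1 − 65444/66513| = 336 × 0.01607 ≈ 5.4 m/s.

5.4 m/s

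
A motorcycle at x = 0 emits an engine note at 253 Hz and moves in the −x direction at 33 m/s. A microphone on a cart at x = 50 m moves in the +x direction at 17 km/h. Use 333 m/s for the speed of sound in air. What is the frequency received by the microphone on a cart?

17 km/h = 4.722 m/s.
The observer lies on the +x side, so the source is heading away from the observer and the observer is heading away from the source.
With source receding and observer receding, f' = f · (v − v_o)/(v + v_s).
f' = 253 × (333 − 4.722)/(333 + 33) = 253 × 328.28/366 ≈ 227 Hz.

227 Hz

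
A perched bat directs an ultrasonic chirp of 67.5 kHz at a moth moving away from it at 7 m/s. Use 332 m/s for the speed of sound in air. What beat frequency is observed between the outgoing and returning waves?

At the moth (a moving observer), f₁ = f₀ · (v − u)/v = 67.5 × 325/332 ≈ 66.08 kHz.
On reflection it acts as a source moving away from the stationary detector: f₂ = f₁ · v/(v + u) = 66.08 × 332/339 ≈ 64.71 kHz.
Equivalently f₂ = f₀ · (v − u)/(v + u).
Beat frequency (with f₀ = 67500 Hz): |f₂ − f₀| = 2u·f₀/(v + u) = 2 × 7 × 67500/339 ≈ 2788 Hz.

2788 Hz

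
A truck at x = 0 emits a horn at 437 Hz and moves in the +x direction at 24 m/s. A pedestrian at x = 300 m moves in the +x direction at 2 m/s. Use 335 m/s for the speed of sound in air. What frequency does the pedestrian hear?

468 Hz

The observer lies on the +x side, so the source is heading toward the observer and the observer is heading away from the source.
With source approaching and observer receding, f' = f · (v − v_o)/(v − v_s).
f' = 437 × (335 − 2)/(335 − 24) = 437 × 333/311 ≈ 468 Hz.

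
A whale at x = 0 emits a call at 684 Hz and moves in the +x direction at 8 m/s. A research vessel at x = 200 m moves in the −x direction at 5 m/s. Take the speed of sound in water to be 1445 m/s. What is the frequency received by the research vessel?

690 Hz

The observer lies on the +x side, so the source is heading toward the observer and the observer is heading toward the source.
Both move, so f' = f · (v + v_o)/(v − v_s).
f' = 684 × (1445 + 5)/(1445 − 8) = 684 × 1450/1437 ≈ 690 Hz.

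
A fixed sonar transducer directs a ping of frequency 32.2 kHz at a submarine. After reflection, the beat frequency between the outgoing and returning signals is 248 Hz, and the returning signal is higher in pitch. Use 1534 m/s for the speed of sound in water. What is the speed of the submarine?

5.9 m/s

Double Doppler shift off a moving reflector: f₂ = f₀ · (v + u)/(v − u) (u > 0 toward emitter).
Returning signal is higher, so f₂ = f₀ + Δf = 32200 + 248 = 32448 Hz.
Rearranging, u = v · (f₂ − f₀)/(f₂ + f₀) = 1534 × 248/64648 ≈ 5.9 m/s.
So the submarine is moving at 5.9 m/s toward the emitter.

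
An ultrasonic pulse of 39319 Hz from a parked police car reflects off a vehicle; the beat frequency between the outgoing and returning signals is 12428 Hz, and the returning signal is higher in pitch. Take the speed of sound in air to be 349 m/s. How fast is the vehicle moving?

Double Doppler shift off a moving reflector: f₂ = f₀ · (v + u)/(v − u) (u > 0 toward emitter).
Returning signal is higher, so f₂ = f₀ + Δf = 39319 + 12428 = 51747 Hz.
Rearranging, u = v · (f₂ − f₀)/(f₂ + f₀) = 349 × 12428/91066 ≈ 48 m/s.
So the vehicle is moving at 48 m/s toward the emitter.

48 m/s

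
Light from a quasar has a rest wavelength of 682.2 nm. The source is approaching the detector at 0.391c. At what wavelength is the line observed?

451.4 nm

Relativistic Doppler for wavelength: λ' = λ₀ · √((1 − β)/(1 + β)).
λ' = 682.2 × √(0.6090/1.3910) = 682.2 × 0.66168 ≈ 451.4 nm.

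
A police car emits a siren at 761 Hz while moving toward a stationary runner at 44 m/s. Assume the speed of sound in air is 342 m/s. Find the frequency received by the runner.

873 Hz

Only the source moves, toward the listener, so f' = f · v/(v − v_s).
f' = 761 × 342/(342 − 44) = 761 × 342/298 ≈ 873 Hz.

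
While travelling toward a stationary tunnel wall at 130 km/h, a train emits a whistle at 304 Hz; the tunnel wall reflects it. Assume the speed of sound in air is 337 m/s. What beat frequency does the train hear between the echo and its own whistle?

73 Hz

130 km/h = 36.11 m/s.
The tunnel wall receives the sound from a moving source: f₁ = f₀ · v/(v − v_e) = 304 × 337/300.89 ≈ 340.5 Hz.
On the return leg the train is a moving observer: f₂ = f₁ · (v + v_e)/v = 340.5 × 373.11/337 ≈ 377.0 Hz.
Equivalently f₂ = f₀ · (v + v_e)/(v − v_e).
Beat against the emitted tone: |f₂ − f₀| = 2v_e·f₀/(v − v_e) = 2 × 36.11 × 304/300.89 ≈ 73 Hz.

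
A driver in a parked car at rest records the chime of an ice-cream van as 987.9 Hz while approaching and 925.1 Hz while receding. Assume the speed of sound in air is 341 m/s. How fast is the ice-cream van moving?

11.2 m/s

f₁/f₂ = (v + v_s)/(v − v_s), so v_s = v · (f₁ − f₂)/(f₁ + f₂).
v_s = 341 × (987.9 − 925.1)/(987.9 + 925.1) = 341 × 62.8/1913.0 ≈ 11.2 m/s.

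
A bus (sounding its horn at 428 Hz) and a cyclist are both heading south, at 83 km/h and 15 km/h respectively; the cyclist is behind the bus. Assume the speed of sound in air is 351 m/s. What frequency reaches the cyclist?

83 km/h = 23.06 m/s; 15 km/h = 4.167 m/s.
The cyclist is behind, so the bus is moving away from it while the cyclist is moving toward the bus.
General Doppler shift: f' = f · (v + v_o)/(v + v_s).
f' = 428 × (351 + 4.167)/(351 + 23.06) = 428 × 355.17/374.06 ≈ 406 Hz.

406 Hz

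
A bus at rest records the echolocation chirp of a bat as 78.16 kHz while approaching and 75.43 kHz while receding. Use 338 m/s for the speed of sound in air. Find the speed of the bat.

6.0 m/s

f₁/f₂ = (v + v_s)/(v − v_s), so v_s = v · (f₁ − f₂)/(f₁ + f₂).
v_s = 338 × (78.16 − 75.43)/(78.16 + 75.43) = 338 × 2.73/153.59 ≈ 6.0 m/s.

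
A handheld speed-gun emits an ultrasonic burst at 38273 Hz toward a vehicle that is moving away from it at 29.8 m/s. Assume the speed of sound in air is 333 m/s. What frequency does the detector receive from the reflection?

31986 Hz

At the vehicle (a moving observer), f₁ = f₀ · (v − u)/v = 38273 × 303.2/333 ≈ 34848 Hz.
The reflection then acts as a moving source: f₂ = f₁ · v/(v + u) ≈ 31986 Hz.
Equivalently f₂ = f₀ · (v − u)/(v + u).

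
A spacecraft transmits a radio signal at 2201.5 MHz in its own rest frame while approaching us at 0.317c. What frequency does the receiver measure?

3057.0 MHz

Relativistic Doppler for frequency: f' = f₀ · √((1 + β)/(1 − β)).
f' = 2201.5 × √(1.3170/0.6830) = 2201.5 × 1.38862 ≈ 3057.0 MHz.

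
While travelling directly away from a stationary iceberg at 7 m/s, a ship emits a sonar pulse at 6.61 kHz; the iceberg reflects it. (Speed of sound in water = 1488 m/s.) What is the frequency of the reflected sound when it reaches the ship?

6.55 kHz

The iceberg receives the sound from a moving source: f₁ = f₀ · v/(v + v_e) = 6.61 × 1488/1495 ≈ 6.58 kHz.
On the return leg the ship is a moving observer: f₂ = f₁ · (v − v_e)/v = 6.58 × 1481/1488 ≈ 6.55 kHz.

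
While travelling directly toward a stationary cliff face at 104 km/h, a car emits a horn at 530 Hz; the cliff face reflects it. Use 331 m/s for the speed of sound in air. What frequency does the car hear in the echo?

631 Hz

104 km/h = 28.89 m/s.
The cliff face receives the sound from a moving source: f₁ = f₀ · v/(v − v_e) = 530 × 331/302.11 ≈ 581 Hz.
On the return leg the car is a moving observer: f₂ = f₁ · (v + v_e)/v = 581 × 359.89/331 ≈ 631 Hz.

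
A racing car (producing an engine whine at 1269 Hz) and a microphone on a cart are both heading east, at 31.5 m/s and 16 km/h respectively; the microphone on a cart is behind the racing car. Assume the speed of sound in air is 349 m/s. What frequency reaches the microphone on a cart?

1179 Hz

16 km/h = 4.444 m/s.
The microphone on a cart is behind, so the racing car is moving away from it while the microphone on a cart is moving toward the racing car.
With source receding and observer approaching, f' = f · (v + v_o)/(v + v_s).
f' = 1269 × (349 + 4.444)/(349 + 31.5) = 1269 × 353.44/380.5 ≈ 1179 Hz.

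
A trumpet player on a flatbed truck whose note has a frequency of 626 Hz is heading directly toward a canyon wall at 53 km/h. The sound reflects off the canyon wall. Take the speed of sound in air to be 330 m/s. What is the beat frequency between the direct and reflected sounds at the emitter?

53 km/h = 14.72 m/s.
The canyon wall receives the sound from a moving source: f₁ = f₀ · v/(v − v_e) = 626 × 330/315.28 ≈ 655.2 Hz.
On the return leg the trumpet player on a flatbed truck is a moving observer: f₂ = f₁ · (v + v_e)/v = 655.2 × 344.72/330 ≈ 684.5 Hz.
Beat against the emitted tone: |f₂ − f₀| = 2v_e·f₀/(v − v_e) = 2 × 14.72 × 626/315.28 ≈ 58.5 Hz.

58.5 Hz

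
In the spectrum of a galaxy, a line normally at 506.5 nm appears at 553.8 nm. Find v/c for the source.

0.089c

λ'/λ₀ = 1.0934 > 1 (redshift), so the source is receding.
λ'/λ₀ = √((1 + β)/(1 − β)) for a receding source ⇒ β = (r² − 1)/(r² + 1) with r = λ'/λ₀.
β = (1.1955 − 1)/(1.1955 + 1) ≈ 0.089.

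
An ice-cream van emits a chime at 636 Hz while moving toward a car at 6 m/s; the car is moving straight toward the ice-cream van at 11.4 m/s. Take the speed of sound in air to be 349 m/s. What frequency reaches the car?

668 Hz

General Doppler shift: f' = f · (v + v_o)/(v − v_s).
f' = 636 × (349 + 11.4)/(349 − 6) = 636 × 360.4/343 ≈ 668 Hz.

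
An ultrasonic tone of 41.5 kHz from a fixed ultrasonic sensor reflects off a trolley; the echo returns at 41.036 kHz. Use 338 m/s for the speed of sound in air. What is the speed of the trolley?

Double Doppler shift off a moving reflector: f₂ = f₀ · (v + u)/(v − u) (u > 0 toward emitter).
Rearranging, u = v · (f₂ − f₀)/(f₂ + f₀) = 338 × -0.464/82.536 ≈ -1.90 m/s.
So the trolley is moving at 1.90 m/s away from the emitter.

1.90 m/s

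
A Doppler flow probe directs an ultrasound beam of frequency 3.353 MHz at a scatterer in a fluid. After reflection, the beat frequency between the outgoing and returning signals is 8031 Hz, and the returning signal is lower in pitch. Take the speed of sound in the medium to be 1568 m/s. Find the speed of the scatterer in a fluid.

Double Doppler shift off a moving reflector: f₂ = f₀ · (v + u)/(v − u) (u > 0 toward emitter).
Returning signal is lower, so f₂ = f₀ − Δf = 3353000 − 8031 = 3344969 Hz.
Rearranging, u = v · (f₂ − f₀)/(f₂ + f₀) = 1568 × -8031/6697969 ≈ -1.88 m/s.
So the scatterer in a fluid is moving at 1.88 m/s away from the emitter.

1.88 m/s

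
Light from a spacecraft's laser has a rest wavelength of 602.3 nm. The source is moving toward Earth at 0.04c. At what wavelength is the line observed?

Relativistic Doppler for wavelength: λ' = λ₀ · √((1 − β)/(1 + β)).
λ' = 602.3 × √(0.9600/1.0400) = 602.3 × 0.96077 ≈ 578.7 nm.

578.7 nm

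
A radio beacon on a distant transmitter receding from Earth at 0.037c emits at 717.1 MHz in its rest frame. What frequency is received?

Relativistic Doppler for frequency: f' = f₀ · √((1 − β)/(1 + β)).
f' = 717.1 × √(0.9630/1.0370) = 717.1 × 0.96366 ≈ 691.0 MHz.

691.0 MHz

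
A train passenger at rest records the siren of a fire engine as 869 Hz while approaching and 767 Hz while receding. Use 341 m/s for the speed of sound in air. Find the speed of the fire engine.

21.3 m/s

f₁/f₂ = (v + v_s)/(v − v_s), so v_s = v · (f₁ − f₂)/(f₁ + f₂).
v_s = 341 × (869 − 767)/(869 + 767) = 341 × 102/1636 ≈ 21.3 m/s.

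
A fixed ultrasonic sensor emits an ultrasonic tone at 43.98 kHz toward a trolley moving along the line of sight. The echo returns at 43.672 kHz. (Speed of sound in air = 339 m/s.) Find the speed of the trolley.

Double Doppler shift off a moving reflector: f₂ = f₀ · (v + u)/(v − u) (u > 0 toward emitter).
Rearranging, u = v · (f₂ − f₀)/(f₂ + f₀) = 339 × -0.308/87.652 ≈ -1.19 m/s.
So the trolley is moving at 1.19 m/s away from the emitter.

1.19 m/s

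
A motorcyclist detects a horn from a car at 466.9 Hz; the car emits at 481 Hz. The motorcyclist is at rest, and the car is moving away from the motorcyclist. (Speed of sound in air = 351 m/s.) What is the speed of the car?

10.6 m/s

f' = f · v/(v + v_s) ⇒ v_s = v · |1 − f/f'|.
v_s = 351 × |1 − 481/466.9| = 351 × 0.0302 ≈ 10.6 m/s.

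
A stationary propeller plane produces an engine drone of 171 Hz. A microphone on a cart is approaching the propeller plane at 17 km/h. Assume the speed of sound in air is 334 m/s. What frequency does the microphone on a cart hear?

17 km/h = 4.722 m/s.
Only the observer moves, toward the source, so f' = f · (v + v_o)/v.
f' = 171 × (334 + 4.722)/334 = 171 × 338.72/334 ≈ 173 Hz.

173 Hz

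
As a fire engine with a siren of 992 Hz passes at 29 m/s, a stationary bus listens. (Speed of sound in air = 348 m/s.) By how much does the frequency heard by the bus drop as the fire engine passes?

Approaching: f₁ = f · v/(v − v_s) = 992 × 348/319 ≈ 1082 Hz.
Receding: f₂ = f · v/(v + v_s) = 992 × 348/377 ≈ 916 Hz.
Drop: f₁ − f₂ = 2f·v·v_s/(v² − v_s²) = 2 × 992 × 348 × 29/(348² − 29²) ≈ 166 Hz.

166 Hz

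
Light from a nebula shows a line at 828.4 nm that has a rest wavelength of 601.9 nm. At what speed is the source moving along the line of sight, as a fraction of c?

λ'/λ₀ = 1.3763 > 1 (redshift), so the source is receding.
λ'/λ₀ = √((1 + β)/(1 − β)) for a receding source ⇒ β = (r² − 1)/(r² + 1) with r = λ'/λ₀.
β = (1.8942 − 1)/(1.8942 + 1) ≈ 0.309.

0.309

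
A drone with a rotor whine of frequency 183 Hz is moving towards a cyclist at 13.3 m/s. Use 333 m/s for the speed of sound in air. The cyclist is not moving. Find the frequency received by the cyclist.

191 Hz

Moving source, stationary observer: f' = f · v/(v − v_s) since the source is approaching.
f' = 183 × 333/(333 − 13.3) = 183 × 333/319.7 ≈ 191 Hz.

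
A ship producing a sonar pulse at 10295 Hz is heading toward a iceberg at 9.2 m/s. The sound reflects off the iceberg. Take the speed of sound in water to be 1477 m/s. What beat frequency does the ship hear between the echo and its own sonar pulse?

The iceberg receives the sound from a moving source: f₁ = f₀ · v/(v − v_e) = 10295 × 1477/1467.8 ≈ 10359.5 Hz.
On the return leg the ship is a moving observer: f₂ = f₁ · (v + v_e)/v = 10359.5 × 1486.2/1477 ≈ 10424.1 Hz.
Beat against the emitted tone: |f₂ − f₀| = 2v_e·f₀/(v − v_e) = 2 × 9.2 × 10295/1467.8 ≈ 129 Hz.

129 Hz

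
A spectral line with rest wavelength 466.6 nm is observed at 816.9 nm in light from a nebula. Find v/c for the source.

0.508c

λ'/λ₀ = 1.7508 > 1 (redshift), so the source is receding.
λ'/λ₀ = √((1 + β)/(1 − β)) for a receding source ⇒ β = (r² − 1)/(r² + 1) with r = λ'/λ₀.
β = (3.0651 − 1)/(3.0651 + 1) ≈ 0.508.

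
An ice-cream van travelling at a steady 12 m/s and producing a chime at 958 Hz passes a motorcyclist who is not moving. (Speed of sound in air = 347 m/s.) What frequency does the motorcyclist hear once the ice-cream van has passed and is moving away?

Receding: f₂ = f · v/(v + v_s) = 958 × 347/359 ≈ 926 Hz.

926 Hz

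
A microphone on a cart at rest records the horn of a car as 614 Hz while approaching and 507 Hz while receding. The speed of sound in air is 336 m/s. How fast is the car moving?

f₁/f₂ = (v + v_s)/(v − v_s), so v_s = v · (f₁ − f₂)/(f₁ + f₂).
v_s = 336 × (614 − 507)/(614 + 507) = 336 × 107/1121 ≈ 32 m/s.

32 m/s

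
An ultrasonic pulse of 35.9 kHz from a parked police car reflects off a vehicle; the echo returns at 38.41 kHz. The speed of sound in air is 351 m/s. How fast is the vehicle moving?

11.9 m/s

Double Doppler shift off a moving reflector: f₂ = f₀ · (v + u)/(v − u) (u > 0 toward emitter).
Rearranging, u = v · (f₂ − f₀)/(f₂ + f₀) = 351 × 2.51/74.31 ≈ 11.9 m/s.
So the vehicle is moving at 11.9 m/s toward the emitter.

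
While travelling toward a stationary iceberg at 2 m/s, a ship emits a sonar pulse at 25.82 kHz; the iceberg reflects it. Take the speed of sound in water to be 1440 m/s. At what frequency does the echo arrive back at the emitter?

The iceberg receives the sound from a moving source: f₁ = f₀ · v/(v − v_e) = 25.82 × 1440/1438 ≈ 25.9 kHz.
On the return leg the ship is a moving observer: f₂ = f₁ · (v + v_e)/v = 25.9 × 1442/1440 ≈ 25.9 kHz.
Equivalently f₂ = f₀ · (v + v_e)/(v − v_e).

25.9 kHz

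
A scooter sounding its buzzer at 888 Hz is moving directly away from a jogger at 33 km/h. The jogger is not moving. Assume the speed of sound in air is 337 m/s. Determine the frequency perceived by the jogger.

864 Hz

33 km/h = 9.167 m/s.
With the source moving away from a stationary observer, f' = f · v/(v + v_s).
f' = 888 × 337/(337 + 9.167) = 888 × 337/346.2 ≈ 864 Hz.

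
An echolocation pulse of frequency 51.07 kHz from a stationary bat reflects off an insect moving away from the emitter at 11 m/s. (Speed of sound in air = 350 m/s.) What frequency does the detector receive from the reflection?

48.0 kHz

The insect first receives the wave as a moving observer: f₁ = f₀ · (v − u)/v = 51.07 × (350 − 11)/350 ≈ 49.5 kHz.
The reflection then acts as a moving source: f₂ = f₁ · v/(v + u) ≈ 48.0 kHz.
Equivalently f₂ = f₀ · (v − u)/(v + u).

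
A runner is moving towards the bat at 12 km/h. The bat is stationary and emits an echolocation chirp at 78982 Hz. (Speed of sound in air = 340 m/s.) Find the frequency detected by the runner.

12 km/h = 3.333 m/s.
Only the observer moves, toward the source, so f' = f · (v + v_o)/v.
f' = 78982 × (340 + 3.333)/340 = 78982 × 343.33/340 ≈ 79756 Hz.

79756 Hz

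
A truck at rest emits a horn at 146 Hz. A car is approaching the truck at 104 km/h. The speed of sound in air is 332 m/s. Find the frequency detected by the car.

104 km/h = 28.89 m/s.
Only the observer moves, toward the source, so f' = f · (v + v_o)/v.
f' = 146 × (332 + 28.89)/332 = 146 × 360.89/332 ≈ 159 Hz.

159 Hz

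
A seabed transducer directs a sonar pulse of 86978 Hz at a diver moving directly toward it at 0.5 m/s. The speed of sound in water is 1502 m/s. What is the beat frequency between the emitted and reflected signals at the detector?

The diver first receives the wave as a moving observer: f₁ = f₀ · (v + u)/v = 86978 × (1502 + 0.5)/1502 ≈ 87007.0 Hz.
The reflection then acts as a moving source: f₂ = f₁ · v/(v − u) ≈ 87035.9 Hz.
Equivalently f₂ = f₀ · (v + u)/(v − u).
Beat frequency: |f₂ − f₀| = 2u·f₀/(v − u) = 2 × 0.5 × 86978/1501.5 ≈ 57.9 Hz.

57.9 Hz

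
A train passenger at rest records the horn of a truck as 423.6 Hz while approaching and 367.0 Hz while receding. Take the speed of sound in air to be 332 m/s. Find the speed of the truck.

f₁/f₂ = (v + v_s)/(v − v_s), so v_s = v · (f₁ − f₂)/(f₁ + f₂).
v_s = 332 × (423.6 − 367.0)/(423.6 + 367.0) = 332 × 56.6/790.6 ≈ 23.8 m/s.

23.8 m/s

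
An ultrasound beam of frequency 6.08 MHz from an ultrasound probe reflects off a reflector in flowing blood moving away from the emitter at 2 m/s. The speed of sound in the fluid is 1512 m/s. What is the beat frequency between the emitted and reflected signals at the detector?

The reflector in flowing blood first receives the wave as a moving observer: f₁ = f₀ · (v − u)/v = 6.08 × (1512 − 2)/1512 ≈ 6.07196 MHz.
The reflection then acts as a moving source: f₂ = f₁ · v/(v + u) ≈ 6.06394 MHz.
Equivalently f₂ = f₀ · (v − u)/(v + u).
Beat frequency (with f₀ = 6080000 Hz): |f₂ − f₀| = 2u·f₀/(v + u) = 2 × 2 × 6080000/1514 ≈ 16063 Hz.

16063 Hz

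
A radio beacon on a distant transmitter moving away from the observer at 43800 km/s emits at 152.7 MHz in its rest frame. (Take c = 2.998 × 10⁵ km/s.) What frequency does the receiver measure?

131.8 MHz

β = v/c = 43800/299800 = 0.1461.
Relativistic Doppler for frequency: f' = f₀ · √((1 − β)/(1 + β)).
f' = 152.7 × √(0.8539/1.1461) = 152.7 × 0.86316 ≈ 131.8 MHz.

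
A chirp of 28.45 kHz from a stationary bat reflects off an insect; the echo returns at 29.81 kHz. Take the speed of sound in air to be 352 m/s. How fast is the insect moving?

8.2 m/s

Double Doppler shift off a moving reflector: f₂ = f₀ · (v + u)/(v − u) (u > 0 toward emitter).
Rearranging, u = v · (f₂ − f₀)/(f₂ + f₀) = 352 × 1.36/58.26 ≈ 8.2 m/s.
So the insect is moving at 8.2 m/s toward the emitter.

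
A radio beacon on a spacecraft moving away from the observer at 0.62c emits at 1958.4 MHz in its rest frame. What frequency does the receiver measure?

948.5 MHz

Relativistic Doppler for frequency: f' = f₀ · √((1 − β)/(1 + β)).
f' = 1958.4 × √(0.3800/1.6200) = 1958.4 × 0.48432 ≈ 948.5 MHz.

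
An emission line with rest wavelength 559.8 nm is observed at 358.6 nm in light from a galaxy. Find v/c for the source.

λ'/λ₀ = 0.6406 < 1 (blueshift), so the source is approaching.
λ'/λ₀ = √((1 − β)/(1 + β)) for an approaching source ⇒ β = (1 − r²)/(1 + r²) with r = λ'/λ₀.
β = (1 − 0.4104)/(1 + 0.4104) ≈ 0.418.

0.418c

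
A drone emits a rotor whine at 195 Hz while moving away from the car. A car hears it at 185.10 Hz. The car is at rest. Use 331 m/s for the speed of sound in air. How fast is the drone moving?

17.7 m/s

f' = f · v/(v + v_s) ⇒ v_s = v · |1 − f/f'|.
v_s = 331 × |1 − 195/185.10| = 331 × 0.05348 ≈ 17.7 m/s.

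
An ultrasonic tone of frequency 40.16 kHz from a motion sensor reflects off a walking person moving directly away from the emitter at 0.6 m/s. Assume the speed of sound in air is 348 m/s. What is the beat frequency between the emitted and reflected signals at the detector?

138 Hz

At the walking person (a moving observer), f₁ = f₀ · (v − u)/v = 40.16 × 347.4/348 ≈ 40.0908 kHz.
The reflection then acts as a moving source: f₂ = f₁ · v/(v + u) ≈ 40.0218 kHz.
Beat frequency (with f₀ = 40160 Hz): |f₂ − f₀| = 2u·f₀/(v + u) = 2 × 0.6 × 40160/348.6 ≈ 138 Hz.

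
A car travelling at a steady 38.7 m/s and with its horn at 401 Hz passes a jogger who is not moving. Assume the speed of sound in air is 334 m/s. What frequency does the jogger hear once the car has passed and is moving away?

Receding: f₂ = f · v/(v + v_s) = 401 × 334/372.7 ≈ 359 Hz.

359 Hz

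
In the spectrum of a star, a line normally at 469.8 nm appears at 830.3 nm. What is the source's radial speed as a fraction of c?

λ'/λ₀ = 1.7673 > 1 (redshift), so the source is receding.
λ'/λ₀ = √((1 + β)/(1 − β)) for a receding source ⇒ β = (r² − 1)/(r² + 1) with r = λ'/λ₀.
β = (3.1235 − 1)/(3.1235 + 1) ≈ 0.515.

0.515c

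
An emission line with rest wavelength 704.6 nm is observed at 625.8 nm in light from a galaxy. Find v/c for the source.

λ'/λ₀ = 0.8882 < 1 (blueshift), so the source is approaching.
λ'/λ₀ = √((1 − β)/(1 + β)) for an approaching source ⇒ β = (1 − r²)/(1 + r²) with r = λ'/λ₀.
β = (1 − 0.7888)/(1 + 0.7888) ≈ 0.118.

0.118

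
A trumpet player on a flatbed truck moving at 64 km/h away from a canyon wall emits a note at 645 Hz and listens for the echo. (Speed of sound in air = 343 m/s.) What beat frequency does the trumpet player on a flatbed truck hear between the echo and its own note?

64 km/h = 17.78 m/s.
The canyon wall receives the sound from a moving source: f₁ = f₀ · v/(v + v_e) = 645 × 343/360.78 ≈ 613.2 Hz.
On the return leg the trumpet player on a flatbed truck is a moving observer: f₂ = f₁ · (v − v_e)/v = 613.2 × 325.22/343 ≈ 581.4 Hz.
Equivalently f₂ = f₀ · (v − v_e)/(v + v_e).
Beat against the emitted tone: |f₂ − f₀| = 2v_e·f₀/(v + v_e) = 2 × 17.78 × 645/360.78 ≈ 64 Hz.

64 Hz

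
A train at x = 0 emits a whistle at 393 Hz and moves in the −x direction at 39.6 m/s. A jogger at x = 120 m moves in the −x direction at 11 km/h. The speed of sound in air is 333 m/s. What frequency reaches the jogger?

11 km/h = 3.056 m/s.
The observer lies on the +x side, so the source is heading away from the observer and the observer is heading toward the source.
General Doppler shift: f' = f · (v + v_o)/(v + v_s).
f' = 393 × (333 + 3.056)/(333 + 39.6) = 393 × 336.06/372.6 ≈ 354 Hz.

354 Hz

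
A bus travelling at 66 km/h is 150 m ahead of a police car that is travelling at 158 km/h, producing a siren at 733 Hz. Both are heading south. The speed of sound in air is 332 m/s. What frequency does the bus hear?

158 km/h = 43.89 m/s; 66 km/h = 18.33 m/s.
The bus is ahead, so the police car is moving toward it while the bus is moving away from the police car.
Both move, so f' = f · (v − v_o)/(v − v_s).
f' = 733 × (332 − 18.33)/(332 − 43.89) = 733 × 313.67/288.11 ≈ 798 Hz.

798 Hz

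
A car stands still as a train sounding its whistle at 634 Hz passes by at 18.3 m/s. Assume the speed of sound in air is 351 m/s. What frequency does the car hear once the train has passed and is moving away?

603 Hz

Receding: f₂ = f · v/(v + v_s) = 634 × 351/369.3 ≈ 603 Hz.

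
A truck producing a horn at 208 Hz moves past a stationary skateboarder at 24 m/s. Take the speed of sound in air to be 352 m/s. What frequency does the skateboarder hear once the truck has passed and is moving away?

Receding: f₂ = f · v/(v + v_s) = 208 × 352/376 ≈ 195 Hz.

195 Hz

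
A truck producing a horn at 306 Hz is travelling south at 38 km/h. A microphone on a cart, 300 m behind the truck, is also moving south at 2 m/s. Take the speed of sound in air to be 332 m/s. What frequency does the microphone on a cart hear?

38 km/h = 10.56 m/s.
The microphone on a cart is behind, so the truck is moving away from it while the microphone on a cart is moving toward the truck.
General Doppler shift: f' = f · (v + v_o)/(v + v_s).
f' = 306 × (332 + 2)/(332 + 10.56) = 306 × 334/342.56 ≈ 298 Hz.

298 Hz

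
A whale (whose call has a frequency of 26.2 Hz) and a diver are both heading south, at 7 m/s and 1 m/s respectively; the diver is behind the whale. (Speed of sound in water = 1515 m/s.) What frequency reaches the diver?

26.1 Hz

The diver is behind, so the whale is moving away from it while the diver is moving toward the whale.
With source receding and observer approaching, f' = f · (v + v_o)/(v + v_s).
f' = 26.2 × (1515 + 1)/(1515 + 7) = 26.2 × 1516/1522 ≈ 26.1 Hz.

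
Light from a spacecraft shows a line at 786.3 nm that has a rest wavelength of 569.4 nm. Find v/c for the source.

0.312c

λ'/λ₀ = 1.3809 > 1 (redshift), so the source is receding.
λ'/λ₀ = √((1 + β)/(1 − β)) for a receding source ⇒ β = (r² − 1)/(r² + 1) with r = λ'/λ₀.
β = (1.9070 − 1)/(1.9070 + 1) ≈ 0.312.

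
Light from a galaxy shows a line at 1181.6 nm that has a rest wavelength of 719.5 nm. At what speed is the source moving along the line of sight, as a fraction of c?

0.459c

λ'/λ₀ = 1.6423 > 1 (redshift), so the source is receding.
λ'/λ₀ = √((1 + β)/(1 − β)) for a receding source ⇒ β = (r² − 1)/(r² + 1) with r = λ'/λ₀.
β = (2.6970 − 1)/(2.6970 + 1) ≈ 0.459.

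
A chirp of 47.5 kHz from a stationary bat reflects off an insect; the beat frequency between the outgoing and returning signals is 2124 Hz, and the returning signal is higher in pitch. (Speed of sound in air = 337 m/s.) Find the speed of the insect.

7.4 m/s

Double Doppler shift off a moving reflector: f₂ = f₀ · (v + u)/(v − u) (u > 0 toward emitter).
Returning signal is higher, so f₂ = f₀ + Δf = 47500 + 2124 = 49624 Hz.
Rearranging, u = v · (f₂ − f₀)/(f₂ + f₀) = 337 × 2124/97124 ≈ 7.4 m/s.
So the insect is moving at 7.4 m/s toward the emitter.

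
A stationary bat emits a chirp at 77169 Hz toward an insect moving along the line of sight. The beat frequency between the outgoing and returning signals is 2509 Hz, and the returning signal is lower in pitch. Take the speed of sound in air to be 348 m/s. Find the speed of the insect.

Double Doppler shift off a moving reflector: f₂ = f₀ · (v + u)/(v − u) (u > 0 toward emitter).
Returning signal is lower, so f₂ = f₀ − Δf = 77169 − 2509 = 74660 Hz.
Rearranging, u = v · (f₂ − f₀)/(f₂ + f₀) = 348 × -2509/151829 ≈ -5.8 m/s.
So the insect is moving at 5.8 m/s away from the emitter.

5.8 m/s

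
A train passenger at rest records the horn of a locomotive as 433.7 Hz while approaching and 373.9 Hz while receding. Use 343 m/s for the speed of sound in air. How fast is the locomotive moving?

25 m/s

f₁/f₂ = (v + v_s)/(v − v_s), so v_s = v · (f₁ − f₂)/(f₁ + f₂).
v_s = 343 × (433.7 − 373.9)/(433.7 + 373.9) = 343 × 59.8/807.6 ≈ 25 m/s.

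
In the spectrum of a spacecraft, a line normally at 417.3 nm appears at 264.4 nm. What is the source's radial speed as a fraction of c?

0.427

λ'/λ₀ = 0.6336 < 1 (blueshift), so the source is approaching.
λ'/λ₀ = √((1 − β)/(1 + β)) for an approaching source ⇒ β = (1 − r²)/(1 + r²) with r = λ'/λ₀.
β = (1 − 0.4014)/(1 + 0.4014) ≈ 0.427.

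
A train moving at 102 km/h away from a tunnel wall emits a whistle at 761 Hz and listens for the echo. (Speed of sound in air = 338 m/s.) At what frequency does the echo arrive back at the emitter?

643 Hz

102 km/h = 28.33 m/s.
The tunnel wall receives the sound from a moving source: f₁ = f₀ · v/(v + v_e) = 761 × 338/366.33 ≈ 702 Hz.
On the return leg the train is a moving observer: f₂ = f₁ · (v − v_e)/v = 702 × 309.67/338 ≈ 643 Hz.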